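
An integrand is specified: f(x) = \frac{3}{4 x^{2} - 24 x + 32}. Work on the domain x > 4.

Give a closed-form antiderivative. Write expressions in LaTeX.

The denominator factors as 4 \left(x - 4\right) \left(x - 2\right); partial fractions split f into directly integrable pieces: - \frac{3}{8 \left(x - 2\right)} + \frac{3}{8 \left(x - 4\right)}.
Check: d/dx[\frac{3 \log{\left(x - 4 \right)}}{8} - \frac{3 \log{\left(x - 2 \right)}}{8}] = \frac{3}{4 x^{2} - 24 x + 32} = f(x).

An antiderivative is F(x) = \frac{3 \log{\left(x - 4 \right)}}{8} - \frac{3 \log{\left(x - 2 \right)}}{8}.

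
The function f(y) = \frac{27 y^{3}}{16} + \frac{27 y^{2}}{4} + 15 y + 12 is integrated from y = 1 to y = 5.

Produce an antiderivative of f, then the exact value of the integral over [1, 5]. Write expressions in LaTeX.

Antiderivative: F(y) = \frac{3 \left(3 y^{2} + 8 y + 16\right)^{2}}{64}; value = \frac{3081}{4}

f matches the chain-rule pattern g'(h)*h' with inner function h(y) = \frac{3 y^{2}}{4} + 2 y + 4; substituting u = h(y) collapses the integral.
F(y) = \frac{3 \left(3 y^{2} + 8 y + 16\right)^{2}}{64} is an antiderivative of f.
Check: d/dy[\frac{3 \left(3 y^{2} + 8 y + 16\right)^{2}}{64}] = \frac{27 y^{3}}{16} + \frac{27 y^{2}}{4} + 15 y + 12 = f(y).
F(5) = \frac{51483}{64}; F(1) = \frac{2187}{64}.
Integral = F(5) - F(1) = \frac{3081}{4}.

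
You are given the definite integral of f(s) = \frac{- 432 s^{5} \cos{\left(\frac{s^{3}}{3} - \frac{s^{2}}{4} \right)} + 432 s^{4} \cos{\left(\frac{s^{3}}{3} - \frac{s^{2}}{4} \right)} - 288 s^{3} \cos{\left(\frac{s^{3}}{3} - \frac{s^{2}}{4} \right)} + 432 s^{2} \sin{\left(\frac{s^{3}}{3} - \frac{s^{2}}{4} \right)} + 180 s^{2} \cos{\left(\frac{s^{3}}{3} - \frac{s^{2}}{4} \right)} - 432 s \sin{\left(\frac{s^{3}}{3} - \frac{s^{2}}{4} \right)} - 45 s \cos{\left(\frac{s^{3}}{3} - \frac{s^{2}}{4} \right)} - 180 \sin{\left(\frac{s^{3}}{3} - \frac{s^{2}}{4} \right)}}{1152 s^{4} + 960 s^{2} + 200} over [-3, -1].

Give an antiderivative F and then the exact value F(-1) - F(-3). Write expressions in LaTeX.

Antiderivative: F(s) = \frac{- 18 s \sin{\left(\frac{s^{3}}{3} - \frac{s^{2}}{4} \right)} + 9 \sin{\left(\frac{s^{3}}{3} - \frac{s^{2}}{4} \right)}}{48 s^{2} + 20}; value = - \frac{27 \sin{\left(\frac{7}{12} \right)}}{68} + \frac{63 \sin{\left(\frac{45}{4} \right)}}{452}

Recover f(s) by differentiating a candidate F(s); any mismatch rules it out.
F(s) = \frac{- 18 s \sin{\left(\frac{s^{3}}{3} - \frac{s^{2}}{4} \right)} + 9 \sin{\left(\frac{s^{3}}{3} - \frac{s^{2}}{4} \right)}}{48 s^{2} + 20} is an antiderivative of f.
Check: d/ds[\frac{- 18 s \sin{\left(\frac{s^{3}}{3} - \frac{s^{2}}{4} \right)} + 9 \sin{\left(\frac{s^{3}}{3} - \frac{s^{2}}{4} \right)}}{48 s^{2} + 20}] = \frac{- 432 s^{5} \cos{\left(\frac{s^{3}}{3} - \frac{s^{2}}{4} \right)} + 432 s^{4} \cos{\left(\frac{s^{3}}{3} - \frac{s^{2}}{4} \right)} - 288 s^{3} \cos{\left(\frac{s^{3}}{3} - \frac{s^{2}}{4} \right)} + 432 s^{2} \sin{\left(\frac{s^{3}}{3} - \frac{s^{2}}{4} \right)} + 180 s^{2} \cos{\left(\frac{s^{3}}{3} - \frac{s^{2}}{4} \right)} - 432 s \sin{\left(\frac{s^{3}}{3} - \frac{s^{2}}{4} \right)} - 45 s \cos{\left(\frac{s^{3}}{3} - \frac{s^{2}}{4} \right)} - 180 \sin{\left(\frac{s^{3}}{3} - \frac{s^{2}}{4} \right)}}{1152 s^{4} + 960 s^{2} + 200} = f(s).
F(-1) = - \frac{27 \sin{\left(\frac{7}{12} \right)}}{68}; F(-3) = - \frac{63 \sin{\left(\frac{45}{4} \right)}}{452}.
Integral = F(-1) - F(-3) = - \frac{27 \sin{\left(\frac{7}{12} \right)}}{68} + \frac{63 \sin{\left(\frac{45}{4} \right)}}{452}.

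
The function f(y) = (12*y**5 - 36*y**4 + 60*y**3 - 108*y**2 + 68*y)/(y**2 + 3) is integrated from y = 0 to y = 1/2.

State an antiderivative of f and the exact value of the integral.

An antiderivative F(y) passes only if d/dy[F] lands on f(y) exactly.
F(y) = 3*y**4 - 12*y**3 + 12*y**2 - 2*log(y**2 + 3) is an antiderivative of f.
Check: d/dy[3*y**4 - 12*y**3 + 12*y**2 - 2*log(y**2 + 3)] = (12*y**5 - 36*y**4 + 60*y**3 - 108*y**2 + 68*y)/(y**2 + 3) = f(y).
F(1/2) = 27/16 - 2*log(13/4); F(0) = -2*log(3).
Integral = F(1/2) - F(0) = -2*log(13/4) + 27/16 + 2*log(3).

Antiderivative: F(y) = 3*y**4 - 12*y**3 + 12*y**2 - 2*log(y**2 + 3); value = -2*log(13/4) + 27/16 + 2*log(3)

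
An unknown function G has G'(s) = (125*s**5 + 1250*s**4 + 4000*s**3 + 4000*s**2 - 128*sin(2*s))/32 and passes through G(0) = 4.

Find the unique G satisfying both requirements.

Whatever form G(s) takes, its d/ds must return the stated G'(s).
A general antiderivative is (5*s**2/4 + 5*s)**3/3 + 2*cos(2*s) + C.
The condition gives C = 4 - (2) = 2.
So G(s) = (5*s**2/4 + 5*s)**3/3 + 2*cos(2*s) + 2.
Check: d/ds[(5*s**2/4 + 5*s)**3/3 + 2*cos(2*s) + 2] = 125*s**5/32 + 625*s**4/16 + 125*s**3 + 125*s**2 - 4*sin(2*s), which equals G'(s).

G(s) = (5*s**2/4 + 5*s)**3/3 + 2*cos(2*s) + 2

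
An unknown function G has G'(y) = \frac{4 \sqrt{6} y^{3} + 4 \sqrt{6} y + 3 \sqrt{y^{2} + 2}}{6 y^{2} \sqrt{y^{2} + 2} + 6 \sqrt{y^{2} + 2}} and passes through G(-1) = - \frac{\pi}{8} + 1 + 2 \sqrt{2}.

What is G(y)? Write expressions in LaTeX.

Differentiate the proposed G(y) back; it has to land on the given G'(y).
A general antiderivative is \frac{4 \sqrt{\frac{3 y^{2}}{2} + 3}}{3} + \frac{\operatorname{atan}{\left(y \right)}}{2} + C.
The condition gives C = - \frac{\pi}{8} + 1 + 2 \sqrt{2} - (- \frac{\pi}{8} + 2 \sqrt{2}) = 1.
So G(y) = \frac{4 \sqrt{\frac{3 y^{2}}{2} + 3}}{3} + \frac{\operatorname{atan}{\left(y \right)}}{2} + 1.
Check: d/dy[\frac{4 \sqrt{\frac{3 y^{2}}{2} + 3}}{3} + \frac{\operatorname{atan}{\left(y \right)}}{2} + 1] = \frac{4 \sqrt{6} y^{3} + 4 \sqrt{6} y + 3 \sqrt{y^{2} + 2}}{6 y^{2} \sqrt{y^{2} + 2} + 6 \sqrt{y^{2} + 2}} = G'(y).

G(y) = \frac{4 \sqrt{\frac{3 y^{2}}{2} + 3}}{3} + \frac{\operatorname{atan}{\left(y \right)}}{2} + 1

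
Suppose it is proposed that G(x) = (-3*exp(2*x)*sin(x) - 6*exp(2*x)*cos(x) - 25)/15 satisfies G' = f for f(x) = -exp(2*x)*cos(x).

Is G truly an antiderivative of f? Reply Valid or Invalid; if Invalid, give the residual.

d/dx[G] = -exp(2*x)*cos(x)
This equals f(x) exactly, so the claim holds.

Valid: G'(x) = f(x).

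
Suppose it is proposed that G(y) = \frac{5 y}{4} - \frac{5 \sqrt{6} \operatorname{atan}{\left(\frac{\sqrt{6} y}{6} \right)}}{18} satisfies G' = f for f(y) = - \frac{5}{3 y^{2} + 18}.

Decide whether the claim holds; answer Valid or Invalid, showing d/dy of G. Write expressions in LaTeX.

Invalid: d/dy[G] - f = \frac{5}{4}, which is not 0.

d/dy[G] = \frac{15 y^{2} + 70}{12 y^{2} + 72}
d/dy[G] - f(y) = \frac{5}{4} != 0.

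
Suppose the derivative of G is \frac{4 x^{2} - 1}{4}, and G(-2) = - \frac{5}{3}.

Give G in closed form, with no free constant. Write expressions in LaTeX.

Check a candidate G(x) by differentiating: d/dx[G] must match the given G'(x).
A general antiderivative is \frac{x^{3}}{3} - \frac{x}{4} + C.
The condition gives C = - \frac{5}{3} - (- \frac{13}{6}) = \frac{1}{2}.
So G(x) = \frac{x^{3}}{3} - \frac{x}{4} + \frac{1}{2}.
Check: d/dx[\frac{x^{3}}{3} - \frac{x}{4} + \frac{1}{2}] = x^{2} - \frac{1}{4}, which equals G'(x).

G(x) = \frac{x^{3}}{3} - \frac{x}{4} + \frac{1}{2}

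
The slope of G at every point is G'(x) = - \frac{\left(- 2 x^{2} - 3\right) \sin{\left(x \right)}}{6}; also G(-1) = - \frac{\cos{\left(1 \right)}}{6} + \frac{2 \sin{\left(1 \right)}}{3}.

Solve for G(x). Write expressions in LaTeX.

G(x) = - \frac{x^{2} \cos{\left(x \right)}}{3} + \frac{2 x \sin{\left(x \right)}}{3} + \frac{\cos{\left(x \right)}}{6}

A candidate passes only if d/dx[G] lands on the given G'(x) exactly.
A general antiderivative is - \frac{x^{2} \cos{\left(x \right)}}{3} + \frac{2 x \sin{\left(x \right)}}{3} + \frac{\cos{\left(x \right)}}{6} + C.
The condition gives C = - \frac{\cos{\left(1 \right)}}{6} + \frac{2 \sin{\left(1 \right)}}{3} - (- \frac{\cos{\left(1 \right)}}{6} + \frac{2 \sin{\left(1 \right)}}{3}) = 0.
So G(x) = - \frac{x^{2} \cos{\left(x \right)}}{3} + \frac{2 x \sin{\left(x \right)}}{3} + \frac{\cos{\left(x \right)}}{6}.
Check: d/dx[- \frac{x^{2} \cos{\left(x \right)}}{3} + \frac{2 x \sin{\left(x \right)}}{3} + \frac{\cos{\left(x \right)}}{6}] = \frac{x^{2} \sin{\left(x \right)}}{3} + \frac{\sin{\left(x \right)}}{2}, which equals G'(x).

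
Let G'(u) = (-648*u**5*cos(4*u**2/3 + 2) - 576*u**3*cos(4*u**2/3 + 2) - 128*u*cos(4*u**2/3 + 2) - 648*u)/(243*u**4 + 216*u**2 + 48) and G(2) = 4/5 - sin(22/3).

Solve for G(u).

Any candidate G(u) must reproduce the stated G'(u) exactly.
A general antiderivative is -sin(4*u**2/3 + 2) + 2/(3*u**2/2 + 2/3) + C.
The condition gives C = 4/5 - sin(22/3) - (3/10 - sin(22/3)) = 1/2.
So G(u) = -(18*u**2*sin(4*u**2/3 + 2) - 9*u**2 + 8*sin(4*u**2/3 + 2) - 28)/(2*(9*u**2 + 4)).
Check: d/du[-(18*u**2*sin(4*u**2/3 + 2) - 9*u**2 + 8*sin(4*u**2/3 + 2) - 28)/(2*(9*u**2 + 4))] = (-648*u**5*cos(4*u**2/3 + 2) - 576*u**3*cos(4*u**2/3 + 2) - 128*u*cos(4*u**2/3 + 2) - 648*u)/(243*u**4 + 216*u**2 + 48) = G'(u).

G(u) = -(18*u**2*sin(4*u**2/3 + 2) - 9*u**2 + 8*sin(4*u**2/3 + 2) - 28)/(2*(9*u**2 + 4))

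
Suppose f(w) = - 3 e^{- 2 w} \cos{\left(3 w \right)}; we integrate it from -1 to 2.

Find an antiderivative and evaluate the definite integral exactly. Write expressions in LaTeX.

Differentiate the proposed F(w) back; it has to land on f(w) exactly.
F(w) = - \frac{9 e^{- 2 w} \sin{\left(3 w \right)}}{13} + \frac{6 e^{- 2 w} \cos{\left(3 w \right)}}{13} is an antiderivative of f.
Check: d/dw[- \frac{9 e^{- 2 w} \sin{\left(3 w \right)}}{13} + \frac{6 e^{- 2 w} \cos{\left(3 w \right)}}{13}] = - 3 e^{- 2 w} \cos{\left(3 w \right)} = f(w).
F(2) = - \frac{9 \sin{\left(6 \right)}}{13 e^{4}} + \frac{6 \cos{\left(6 \right)}}{13 e^{4}}; F(-1) = \frac{6 e^{2} \cos{\left(3 \right)}}{13} + \frac{9 e^{2} \sin{\left(3 \right)}}{13}.
Integral = F(2) - F(-1) = - \frac{9 e^{2} \sin{\left(3 \right)}}{13} - \frac{9 \sin{\left(6 \right)}}{13 e^{4}} + \frac{6 \cos{\left(6 \right)}}{13 e^{4}} - \frac{6 e^{2} \cos{\left(3 \right)}}{13}.

Antiderivative: F(w) = - \frac{9 e^{- 2 w} \sin{\left(3 w \right)}}{13} + \frac{6 e^{- 2 w} \cos{\left(3 w \right)}}{13}; value = - \frac{9 e^{2} \sin{\left(3 \right)}}{13} - \frac{9 \sin{\left(6 \right)}}{13 e^{4}} + \frac{6 \cos{\left(6 \right)}}{13 e^{4}} - \frac{6 e^{2} \cos{\left(3 \right)}}{13}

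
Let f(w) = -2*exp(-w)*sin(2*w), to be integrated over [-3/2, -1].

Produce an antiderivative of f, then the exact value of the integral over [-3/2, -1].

Check any antiderivative F(w) by computing F'(w) and comparing it with f(w).
F(w) = 2*(sin(2*w) + 2*cos(2*w))*exp(-w)/5 is an antiderivative of f.
Check: d/dw[2*(sin(2*w) + 2*cos(2*w))*exp(-w)/5] = -2*exp(-w)*sin(2*w) = f(w).
F(-1) = -2*exp(1)*sin(2)/5 + 4*exp(1)*cos(2)/5; F(-3/2) = 4*exp(3/2)*cos(3)/5 - 2*exp(3/2)*sin(3)/5.
Integral = F(-1) - F(-3/2) = -2*exp(1)*sin(2)/5 + 4*exp(1)*cos(2)/5 + 2*exp(3/2)*sin(3)/5 - 4*exp(3/2)*cos(3)/5.

Antiderivative: F(w) = 2*(sin(2*w) + 2*cos(2*w))*exp(-w)/5; value = -2*exp(1)*sin(2)/5 + 4*exp(1)*cos(2)/5 + 2*exp(3/2)*sin(3)/5 - 4*exp(3/2)*cos(3)/5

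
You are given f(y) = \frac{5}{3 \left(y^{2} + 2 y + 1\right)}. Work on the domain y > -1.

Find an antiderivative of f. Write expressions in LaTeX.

Differentiate the proposed F(y) back; it has to land on f(y) exactly.
Check: d/dy[- \frac{5}{3 y + 3}] = \frac{5}{3 y^{2} + 6 y + 3}, which equals f(y).

An antiderivative is F(y) = - \frac{5}{3 y + 3}.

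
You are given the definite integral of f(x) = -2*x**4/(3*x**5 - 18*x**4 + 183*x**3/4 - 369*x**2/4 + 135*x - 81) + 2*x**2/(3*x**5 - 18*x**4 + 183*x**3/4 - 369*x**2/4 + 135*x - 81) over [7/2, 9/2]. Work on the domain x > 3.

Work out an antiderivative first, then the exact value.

The denominator factors as 3*(x - 3)*(2*x - 3)**2*(x**2 + 4); partial fractions split f into directly integrable pieces: 32*(29*x - 69)/(4875*(x**2 + 4)) + 196/(125*(2*x - 3)) + 4/(5*(2*x - 3)**2) - 64/(39*(x - 3)).
F(x) = -2*(8000*x*log(x - 3) - 3822*x*log(x - 3/2) - 464*x*log(x**2 + 4) + 1104*x*atan(x/2) - 12000*log(x - 3) + 5733*log(x - 3/2) + 696*log(x**2 + 4) - 1656*atan(x/2) + 975)/(4875*(2*x - 3)) is an antiderivative of f.
Check: d/dx[-2*(8000*x*log(x - 3) - 3822*x*log(x - 3/2) - 464*x*log(x**2 + 4) + 1104*x*atan(x/2) - 12000*log(x - 3) + 5733*log(x - 3/2) + 696*log(x**2 + 4) - 1656*atan(x/2) + 975)/(4875*(2*x - 3))] = (-8*x**4 + 8*x**2)/(12*x**5 - 72*x**4 + 183*x**3 - 369*x**2 + 540*x - 324), which equals f(x).
F(9/2) = -64*log(3/2)/39 - 368*atan(9/4)/1625 - 1/15 + 464*log(97/4)/4875 + 98*log(3)/125; F(7/2) = -368*atan(7/4)/1625 - 1/10 + 464*log(65/4)/4875 + 11822*log(2)/4875.
Integral = F(9/2) - F(7/2) = -11822*log(2)/4875 - 64*log(3/2)/39 - 464*log(65/4)/4875 - 368*atan(9/4)/1625 + 1/30 + 368*atan(7/4)/1625 + 464*log(97/4)/4875 + 98*log(3)/125.

Antiderivative: F(x) = -2*(8000*x*log(x - 3) - 3822*x*log(x - 3/2) - 464*x*log(x**2 + 4) + 1104*x*atan(x/2) - 12000*log(x - 3) + 5733*log(x - 3/2) + 696*log(x**2 + 4) - 1656*atan(x/2) + 975)/(4875*(2*x - 3)); value = -11822*log(2)/4875 - 64*log(3/2)/39 - 464*log(65/4)/4875 - 368*atan(9/4)/1625 + 1/30 + 368*atan(7/4)/1625 + 464*log(97/4)/4875 + 98*log(3)/125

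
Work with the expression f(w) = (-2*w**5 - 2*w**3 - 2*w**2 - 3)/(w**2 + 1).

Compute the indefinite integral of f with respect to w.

Since d/dw undoes antidifferentiation here, F'(w) = f(w) is required of F(w).
Check: d/dw[-w**4/2 - 2*w - atan(w)] = (-2*w**5 - 2*w**3 - 2*w**2 - 3)/(w**2 + 1) = f(w).

F(w) = -w**4/2 - 2*w - atan(w) + C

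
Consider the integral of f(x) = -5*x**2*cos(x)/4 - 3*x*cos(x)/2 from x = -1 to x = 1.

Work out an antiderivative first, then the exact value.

Integrate term by term and add the pieces.
F(x) = -5*x**2*sin(x)/4 - 3*x*sin(x)/2 - 5*x*cos(x)/2 + 5*sin(x)/2 - 3*cos(x)/2 is an antiderivative of f.
Check: d/dx[-5*x**2*sin(x)/4 - 3*x*sin(x)/2 - 5*x*cos(x)/2 + 5*sin(x)/2 - 3*cos(x)/2] = -5*x**2*cos(x)/4 - 3*x*cos(x)/2 = f(x).
F(1) = -4*cos(1) - sin(1)/4; F(-1) = -11*sin(1)/4 + cos(1).
Integral = F(1) - F(-1) = -5*cos(1) + 5*sin(1)/2.

Antiderivative: F(x) = -5*x**2*sin(x)/4 - 3*x*sin(x)/2 - 5*x*cos(x)/2 + 5*sin(x)/2 - 3*cos(x)/2; value = -5*cos(1) + 5*sin(1)/2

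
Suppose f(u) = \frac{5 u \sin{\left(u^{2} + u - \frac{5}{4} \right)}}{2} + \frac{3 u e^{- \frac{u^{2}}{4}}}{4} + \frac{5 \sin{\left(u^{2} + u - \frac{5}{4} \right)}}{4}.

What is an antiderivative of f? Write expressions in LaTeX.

Integrate term by term and add the pieces.
Check: d/du[- \frac{\left(5 e^{\frac{u^{2}}{4}} \cos{\left(u^{2} + u - \frac{5}{4} \right)} + 6\right) e^{- \frac{u^{2}}{4}}}{4}] = \frac{\left(10 u e^{\frac{u^{2}}{4}} \sin{\left(u^{2} + u - \frac{5}{4} \right)} + 3 u + 5 e^{\frac{u^{2}}{4}} \sin{\left(u^{2} + u - \frac{5}{4} \right)}\right) e^{- \frac{u^{2}}{4}}}{4}, which equals f(u).

An antiderivative is F(u) = - \frac{\left(5 e^{\frac{u^{2}}{4}} \cos{\left(u^{2} + u - \frac{5}{4} \right)} + 6\right) e^{- \frac{u^{2}}{4}}}{4}.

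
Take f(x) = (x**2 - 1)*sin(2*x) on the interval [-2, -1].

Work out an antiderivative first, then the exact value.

Antiderivative: F(x) = -x**2*cos(2*x)/2 + x*sin(2*x)/2 + 3*cos(2*x)/4; value = 5*cos(4)/4 + cos(2)/4 + sin(2)/2 - sin(4)

A candidate is checked by its d/dx: the result must match f(x).
F(x) = -x**2*cos(2*x)/2 + x*sin(2*x)/2 + 3*cos(2*x)/4 is an antiderivative of f.
Check: d/dx[-x**2*cos(2*x)/2 + x*sin(2*x)/2 + 3*cos(2*x)/4] = x**2*sin(2*x) - sin(2*x), which equals f(x).
F(-1) = cos(2)/4 + sin(2)/2; F(-2) = sin(4) - 5*cos(4)/4.
Integral = F(-1) - F(-2) = 5*cos(4)/4 + cos(2)/4 + sin(2)/2 - sin(4).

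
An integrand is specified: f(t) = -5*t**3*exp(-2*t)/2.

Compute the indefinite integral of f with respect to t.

f has the shape u'v + uv' for u = 5*t**3/4 + 15*t**2/8 + 15*t/8 + 15/16 and v = exp(-2*t) — it is the derivative of the product u*v.
Check: d/dt[(20*t**3 + 30*t**2 + 30*t + 15)*exp(-2*t)/16] = -5*t**3*exp(-2*t)/2 = f(t).

F(t) = (20*t**3 + 30*t**2 + 30*t + 15)*exp(-2*t)/16 + C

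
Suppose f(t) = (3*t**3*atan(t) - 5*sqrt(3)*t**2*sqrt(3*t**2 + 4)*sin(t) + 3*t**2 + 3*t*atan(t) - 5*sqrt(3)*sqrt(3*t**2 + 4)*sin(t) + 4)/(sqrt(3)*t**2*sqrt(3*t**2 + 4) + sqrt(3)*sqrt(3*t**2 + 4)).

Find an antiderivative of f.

An antiderivative is F(t) = sqrt(t**2 + 4/3)*atan(t) + 5*cos(t).

Any candidate F(t) must reproduce f(t) exactly when differentiated.
Check: d/dt[sqrt(t**2 + 4/3)*atan(t) + 5*cos(t)] = (3*t**3*atan(t) - 5*sqrt(3)*t**2*sqrt(3*t**2 + 4)*sin(t) + 3*t**2 + 3*t*atan(t) - 5*sqrt(3)*sqrt(3*t**2 + 4)*sin(t) + 4)/(sqrt(3)*t**2*sqrt(3*t**2 + 4) + sqrt(3)*sqrt(3*t**2 + 4)) = f(t).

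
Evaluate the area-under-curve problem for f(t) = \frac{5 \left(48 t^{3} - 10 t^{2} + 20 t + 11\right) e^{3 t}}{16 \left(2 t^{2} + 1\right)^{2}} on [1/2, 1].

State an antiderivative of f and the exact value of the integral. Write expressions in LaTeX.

For F(t) to be correct the identity F'(t) - f(t) = 0 must hold.
F(t) = \frac{10 t e^{3 t}}{8 t^{2} + 4} + \frac{5 e^{3 t}}{32 t^{2} + 16} is an antiderivative of f.
Check: d/dt[\frac{10 t e^{3 t}}{8 t^{2} + 4} + \frac{5 e^{3 t}}{32 t^{2} + 16}] = \frac{240 t^{3} e^{3 t} - 50 t^{2} e^{3 t} + 100 t e^{3 t} + 55 e^{3 t}}{64 t^{4} + 64 t^{2} + 16}, which equals f(t).
F(1) = \frac{15 e^{3}}{16}; F(1/2) = \frac{25 e^{\frac{3}{2}}}{24}.
Integral = F(1) - F(1/2) = - \frac{25 e^{\frac{3}{2}}}{24} + \frac{15 e^{3}}{16}.

Antiderivative: F(t) = \frac{10 t e^{3 t}}{8 t^{2} + 4} + \frac{5 e^{3 t}}{32 t^{2} + 16}; value = - \frac{25 e^{\frac{3}{2}}}{24} + \frac{15 e^{3}}{16}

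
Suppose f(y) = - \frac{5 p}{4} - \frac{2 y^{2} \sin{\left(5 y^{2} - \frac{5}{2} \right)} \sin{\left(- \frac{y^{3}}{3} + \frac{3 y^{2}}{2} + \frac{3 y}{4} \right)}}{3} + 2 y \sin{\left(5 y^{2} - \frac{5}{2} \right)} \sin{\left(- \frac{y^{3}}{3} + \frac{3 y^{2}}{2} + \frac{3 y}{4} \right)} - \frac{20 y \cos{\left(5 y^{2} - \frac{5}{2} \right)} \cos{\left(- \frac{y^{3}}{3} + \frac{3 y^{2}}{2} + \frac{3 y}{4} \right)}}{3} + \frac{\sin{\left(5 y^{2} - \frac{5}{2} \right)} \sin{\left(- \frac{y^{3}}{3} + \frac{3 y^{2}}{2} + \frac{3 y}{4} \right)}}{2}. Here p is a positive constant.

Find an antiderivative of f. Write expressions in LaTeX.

An antiderivative is F(y) = \frac{- 15 p y - 8 \sin{\left(5 y^{2} - \frac{5}{2} \right)} \cos{\left(- \frac{y^{3}}{3} + \frac{3 y^{2}}{2} + \frac{3 y}{4} \right)}}{12}.

The integrand splits into summands that can be handled one at a time.
Check: d/dy[\frac{- 15 p y - 8 \sin{\left(5 y^{2} - \frac{5}{2} \right)} \cos{\left(- \frac{y^{3}}{3} + \frac{3 y^{2}}{2} + \frac{3 y}{4} \right)}}{12}] = - \frac{5 p}{4} - \frac{2 y^{2} \sin{\left(5 y^{2} - \frac{5}{2} \right)} \sin{\left(- \frac{y^{3}}{3} + \frac{3 y^{2}}{2} + \frac{3 y}{4} \right)}}{3} + 2 y \sin{\left(5 y^{2} - \frac{5}{2} \right)} \sin{\left(- \frac{y^{3}}{3} + \frac{3 y^{2}}{2} + \frac{3 y}{4} \right)} - \frac{20 y \cos{\left(5 y^{2} - \frac{5}{2} \right)} \cos{\left(- \frac{y^{3}}{3} + \frac{3 y^{2}}{2} + \frac{3 y}{4} \right)}}{3} + \frac{\sin{\left(5 y^{2} - \frac{5}{2} \right)} \sin{\left(- \frac{y^{3}}{3} + \frac{3 y^{2}}{2} + \frac{3 y}{4} \right)}}{2} = f(y).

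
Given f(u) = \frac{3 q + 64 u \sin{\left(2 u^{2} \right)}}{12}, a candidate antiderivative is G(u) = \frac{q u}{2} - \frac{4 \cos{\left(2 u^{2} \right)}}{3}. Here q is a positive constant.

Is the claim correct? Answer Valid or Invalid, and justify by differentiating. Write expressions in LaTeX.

d/du[G] = \frac{q}{2} + \frac{16 u \sin{\left(2 u^{2} \right)}}{3}
d/du[G] - f(u) = \frac{q}{4} != 0.

Invalid: d/du[G] - f = \frac{q}{4}, which is not 0.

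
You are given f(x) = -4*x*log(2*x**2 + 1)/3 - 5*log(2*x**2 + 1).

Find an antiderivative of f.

An antiderivative is F(x) = -2*x**2*log(2*x**2 + 1)/3 + 2*x**2/3 - 5*x*log(2*x**2 + 1) + 10*x - log(x**2 + 1/2)/3 - 5*sqrt(2)*atan(sqrt(2)*x).

The integrand splits into summands that can be handled one at a time.
Check: d/dx[-2*x**2*log(2*x**2 + 1)/3 + 2*x**2/3 - 5*x*log(2*x**2 + 1) + 10*x - log(x**2 + 1/2)/3 - 5*sqrt(2)*atan(sqrt(2)*x)] = -4*x*log(2*x**2 + 1)/3 - 5*log(2*x**2 + 1) = f(x).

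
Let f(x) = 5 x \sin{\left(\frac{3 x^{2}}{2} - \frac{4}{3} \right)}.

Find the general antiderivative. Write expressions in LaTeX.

F(x) = - \frac{5 \cos{\left(\frac{3 x^{2}}{2} - \frac{4}{3} \right)}}{3} + C

f matches the chain-rule pattern g'(h)*h' with inner function h(x) = \frac{3 x^{2}}{2} - \frac{4}{3}; substituting u = h(x) collapses the integral.
Check: d/dx[- \frac{5 \cos{\left(\frac{3 x^{2}}{2} - \frac{4}{3} \right)}}{3}] = 5 x \sin{\left(\frac{3 x^{2}}{2} - \frac{4}{3} \right)} = f(x).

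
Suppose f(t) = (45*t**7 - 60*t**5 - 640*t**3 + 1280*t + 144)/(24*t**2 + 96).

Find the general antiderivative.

An antiderivative F(t) passes only if d/dt[F] lands on f(t) exactly.
Check: d/dt[5*t**6/16 - 5*t**4/2 + 20*t**2/3 + 3*atan(t/2)] = (45*t**7 - 60*t**5 - 640*t**3 + 1280*t + 144)/(24*t**2 + 96) = f(t).

F(t) = 5*t**6/16 - 5*t**4/2 + 20*t**2/3 + 3*atan(t/2) + C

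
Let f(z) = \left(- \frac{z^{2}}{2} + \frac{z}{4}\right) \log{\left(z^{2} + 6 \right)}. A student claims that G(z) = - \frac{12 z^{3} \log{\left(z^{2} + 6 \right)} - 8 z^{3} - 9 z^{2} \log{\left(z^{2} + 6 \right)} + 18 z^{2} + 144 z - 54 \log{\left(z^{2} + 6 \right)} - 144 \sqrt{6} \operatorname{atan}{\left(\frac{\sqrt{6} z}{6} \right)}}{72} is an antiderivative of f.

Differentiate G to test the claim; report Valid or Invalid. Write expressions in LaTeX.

Invalid: d/dz[G] - f = - \frac{z}{4}, which is not 0.

d/dz[G] = - \frac{z^{2} \log{\left(z^{2} + 6 \right)}}{2} + \frac{z \log{\left(z^{2} + 6 \right)}}{4} - \frac{z}{4}
d/dz[G] - f(z) = - \frac{z}{4} != 0.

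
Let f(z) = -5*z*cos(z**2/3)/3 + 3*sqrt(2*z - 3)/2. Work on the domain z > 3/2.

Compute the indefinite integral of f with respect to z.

F(z) = (2*z*sqrt(2*z - 3) - 3*sqrt(2*z - 3) - 5*sin(z**2/3))/2 + C

Integrate term by term and add the pieces.
Check: d/dz[(2*z*sqrt(2*z - 3) - 3*sqrt(2*z - 3) - 5*sin(z**2/3))/2] = (-10*z*sqrt(2*z - 3)*cos(z**2/3) + 18*z - 27)/(6*sqrt(2*z - 3)), which equals f(z).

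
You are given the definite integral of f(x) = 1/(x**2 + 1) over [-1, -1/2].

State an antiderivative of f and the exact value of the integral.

Antiderivative: F(x) = atan(x); value = -atan(1/2) + pi/4

Recover f(x) by differentiating a candidate F(x); any mismatch rules it out.
F(x) = atan(x) is an antiderivative of f.
Check: d/dx[atan(x)] = 1/(x**2 + 1) = f(x).
F(-1/2) = -atan(1/2); F(-1) = -pi/4.
Integral = F(-1/2) - F(-1) = -atan(1/2) + pi/4.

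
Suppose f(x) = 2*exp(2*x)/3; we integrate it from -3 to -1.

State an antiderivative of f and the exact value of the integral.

Whatever form F(x) takes, F'(x) = f(x) is non-negotiable.
F(x) = exp(2*x)/3 is an antiderivative of f.
Check: d/dx[exp(2*x)/3] = 2*exp(2*x)/3 = f(x).
F(-1) = exp(-2)/3; F(-3) = exp(-6)/3.
Integral = F(-1) - F(-3) = -exp(-6)/3 + exp(-2)/3.

Antiderivative: F(x) = exp(2*x)/3; value = -exp(-6)/3 + exp(-2)/3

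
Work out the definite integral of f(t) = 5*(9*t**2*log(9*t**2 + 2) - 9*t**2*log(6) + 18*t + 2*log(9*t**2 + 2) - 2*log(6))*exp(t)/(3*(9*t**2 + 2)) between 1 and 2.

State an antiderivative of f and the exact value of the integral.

Antiderivative: F(t) = 5*exp(t)*log(9*t**2 + 2)/3 - 5*exp(t)*log(6)/3; value = -5*exp(1)*log(11/6)/3 + 5*exp(2)*log(19/3)/3

Recognize the product-rule pattern: f = u'v + uv' with u = 5*exp(t)/3, v = log(3*t**2/2 + 1/3), so integration by parts undoes it.
F(t) = 5*exp(t)*log(9*t**2 + 2)/3 - 5*exp(t)*log(6)/3 is an antiderivative of f.
Check: d/dt[5*exp(t)*log(9*t**2 + 2)/3 - 5*exp(t)*log(6)/3] = (45*t**2*exp(t)*log(9*t**2 + 2) - 45*t**2*exp(t)*log(6) + 90*t*exp(t) + 10*exp(t)*log(9*t**2 + 2) - 10*exp(t)*log(6))/(27*t**2 + 6), which equals f(t).
F(2) = -5*exp(2)*log(6)/3 + 5*exp(2)*log(38)/3; F(1) = -5*exp(1)*log(6)/3 + 5*exp(1)*log(11)/3.
Integral = F(2) - F(1) = -5*exp(1)*log(11/6)/3 + 5*exp(2)*log(19/3)/3.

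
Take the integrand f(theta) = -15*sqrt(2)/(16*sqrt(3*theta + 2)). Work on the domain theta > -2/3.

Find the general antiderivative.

F(theta) = -5*sqrt(2)*sqrt(3*theta + 2)/8 + C

An antiderivative F(theta) passes only if d/dtheta[F] lands on f(theta) exactly.
Check: d/dtheta[-5*sqrt(2)*sqrt(3*theta + 2)/8] = -15*sqrt(2)/(16*sqrt(3*theta + 2)) = f(theta).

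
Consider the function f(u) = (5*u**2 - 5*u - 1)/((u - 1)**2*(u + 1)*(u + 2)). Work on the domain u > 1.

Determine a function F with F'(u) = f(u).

An antiderivative is F(u) = (35*u*log(u - 1) + 81*u*log(u + 1) - 116*u*log(u + 2) - 35*log(u - 1) - 81*log(u + 1) + 116*log(u + 2) + 6)/(36*(u - 1)).

The denominator factors as (u - 1)**2*(u + 1)*(u + 2); partial fractions split f into directly integrable pieces: -29/(9*(u + 2)) + 9/(4*(u + 1)) + 35/(36*(u - 1)) - 1/(6*(u - 1)**2).
Check: d/du[(35*u*log(u - 1) + 81*u*log(u + 1) - 116*u*log(u + 2) - 35*log(u - 1) - 81*log(u + 1) + 116*log(u + 2) + 6)/(36*(u - 1))] = (5*u**2 - 5*u - 1)/(u**4 + u**3 - 3*u**2 - u + 2), which equals f(u).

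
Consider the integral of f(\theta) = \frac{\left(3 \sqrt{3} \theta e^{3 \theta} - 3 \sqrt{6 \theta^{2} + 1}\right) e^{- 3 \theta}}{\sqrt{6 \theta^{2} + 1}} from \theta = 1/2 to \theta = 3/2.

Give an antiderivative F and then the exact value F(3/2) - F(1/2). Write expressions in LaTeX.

An antiderivative F(\theta) passes only if d/d\theta[F] lands on f(\theta) exactly.
F(\theta) = \frac{\left(\sqrt{3} \sqrt{6 \theta^{2} + 1} e^{3 \theta} + 2\right) e^{- 3 \theta}}{2} is an antiderivative of f.
Check: d/d\theta[\frac{\left(\sqrt{3} \sqrt{6 \theta^{2} + 1} e^{3 \theta} + 2\right) e^{- 3 \theta}}{2}] = \frac{\left(3 \sqrt{3} \theta e^{3 \theta} - 3 \sqrt{6 \theta^{2} + 1}\right) e^{- 3 \theta}}{\sqrt{6 \theta^{2} + 1}} = f(\theta).
F(3/2) = e^{- \frac{9}{2}} + \frac{\sqrt{174}}{4}; F(1/2) = e^{- \frac{3}{2}} + \frac{\sqrt{30}}{4}.
Integral = F(3/2) - F(1/2) = - \frac{\sqrt{30}}{4} - e^{- \frac{3}{2}} + e^{- \frac{9}{2}} + \frac{\sqrt{174}}{4}.

Antiderivative: F(\theta) = \frac{\left(\sqrt{3} \sqrt{6 \theta^{2} + 1} e^{3 \theta} + 2\right) e^{- 3 \theta}}{2}; value = - \frac{\sqrt{30}}{4} - e^{- \frac{3}{2}} + e^{- \frac{9}{2}} + \frac{\sqrt{174}}{4}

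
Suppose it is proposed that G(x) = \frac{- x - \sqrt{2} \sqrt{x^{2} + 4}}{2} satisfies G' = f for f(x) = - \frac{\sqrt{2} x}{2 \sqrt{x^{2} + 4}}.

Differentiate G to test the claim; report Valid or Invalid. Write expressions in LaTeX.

Invalid: d/dx[G] - f = - \frac{1}{2}, which is not 0.

d/dx[G] = \frac{- \sqrt{2} x - \sqrt{x^{2} + 4}}{2 \sqrt{x^{2} + 4}}
d/dx[G] - f(x) = - \frac{1}{2} != 0.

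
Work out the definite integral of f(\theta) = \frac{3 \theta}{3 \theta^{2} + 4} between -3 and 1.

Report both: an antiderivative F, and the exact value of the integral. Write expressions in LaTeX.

f matches the chain-rule pattern g'(h)*h' with inner function h(\theta) = \frac{3 \theta^{2}}{2} + 2; substituting u = h(\theta) collapses the integral.
F(\theta) = \frac{\log{\left(\frac{3 \theta^{2}}{2} + 2 \right)}}{2} is an antiderivative of f.
Check: d/d\theta[\frac{\log{\left(\frac{3 \theta^{2}}{2} + 2 \right)}}{2}] = \frac{3 \theta}{3 \theta^{2} + 4} = f(\theta).
F(1) = \frac{\log{\left(\frac{7}{2} \right)}}{2}; F(-3) = \frac{\log{\left(\frac{31}{2} \right)}}{2}.
Integral = F(1) - F(-3) = - \frac{\log{\left(\frac{31}{2} \right)}}{2} + \frac{\log{\left(\frac{7}{2} \right)}}{2}.

Antiderivative: F(\theta) = \frac{\log{\left(\frac{3 \theta^{2}}{2} + 2 \right)}}{2}; value = - \frac{\log{\left(\frac{31}{2} \right)}}{2} + \frac{\log{\left(\frac{7}{2} \right)}}{2}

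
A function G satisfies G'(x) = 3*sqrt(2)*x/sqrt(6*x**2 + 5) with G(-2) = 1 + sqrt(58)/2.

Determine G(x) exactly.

G'(x) matches the chain-rule pattern g'(h)*h' with inner function h(x) = 3*x**2 + 5/2; substituting u = h(x) collapses the integral.
A general antiderivative is sqrt(3*x**2 + 5/2) + C.
The condition gives C = 1 + sqrt(58)/2 - (sqrt(58)/2) = 1.
So G(x) = sqrt(3*x**2 + 5/2) + 1.
Check: d/dx[sqrt(3*x**2 + 5/2) + 1] = 3*sqrt(2)*x/sqrt(6*x**2 + 5) = G'(x).

G(x) = sqrt(3*x**2 + 5/2) + 1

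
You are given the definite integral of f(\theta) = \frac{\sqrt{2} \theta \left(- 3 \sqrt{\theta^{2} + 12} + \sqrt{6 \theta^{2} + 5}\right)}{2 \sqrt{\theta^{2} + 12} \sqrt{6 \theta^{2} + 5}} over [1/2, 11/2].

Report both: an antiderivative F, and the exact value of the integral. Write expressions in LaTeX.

Antiderivative: F(\theta) = \frac{\sqrt{2} \left(2 \sqrt{\theta^{2} + 12} - \sqrt{6 \theta^{2} + 5}\right)}{4}; value = - \frac{\sqrt{373}}{4} + \frac{\sqrt{13}}{4} + \frac{3 \sqrt{2}}{2}

A candidate is checked by its d/d\theta: the result must match f(\theta).
F(\theta) = \frac{\sqrt{2} \left(2 \sqrt{\theta^{2} + 12} - \sqrt{6 \theta^{2} + 5}\right)}{4} is an antiderivative of f.
Check: d/d\theta[\frac{\sqrt{2} \left(2 \sqrt{\theta^{2} + 12} - \sqrt{6 \theta^{2} + 5}\right)}{4}] = \frac{- 3 \sqrt{2} \theta \sqrt{\theta^{2} + 12} + \sqrt{2} \theta \sqrt{6 \theta^{2} + 5}}{2 \sqrt{\theta^{2} + 12} \sqrt{6 \theta^{2} + 5}}, which equals f(\theta).
F(11/2) = - \frac{\sqrt{373}}{4} + \frac{13 \sqrt{2}}{4}; F(1/2) = - \frac{\sqrt{13}}{4} + \frac{7 \sqrt{2}}{4}.
Integral = F(11/2) - F(1/2) = - \frac{\sqrt{373}}{4} + \frac{\sqrt{13}}{4} + \frac{3 \sqrt{2}}{2}.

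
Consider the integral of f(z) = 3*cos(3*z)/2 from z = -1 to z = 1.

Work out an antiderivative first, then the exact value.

Antiderivative: F(z) = sin(3*z)/2; value = sin(3)

Whatever form F(z) takes, F'(z) = f(z) is non-negotiable.
F(z) = sin(3*z)/2 is an antiderivative of f.
Check: d/dz[sin(3*z)/2] = 3*cos(3*z)/2 = f(z).
F(1) = sin(3)/2; F(-1) = -sin(3)/2.
Integral = F(1) - F(-1) = sin(3).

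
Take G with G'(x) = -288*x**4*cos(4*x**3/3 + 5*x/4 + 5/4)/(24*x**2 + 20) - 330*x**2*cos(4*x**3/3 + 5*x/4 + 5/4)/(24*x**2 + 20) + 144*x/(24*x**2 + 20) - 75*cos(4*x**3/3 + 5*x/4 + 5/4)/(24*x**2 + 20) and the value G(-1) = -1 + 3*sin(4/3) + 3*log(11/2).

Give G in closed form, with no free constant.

Integrate term by term and add the pieces.
A general antiderivative is 3*log(3*x**2 + 5/2) - 3*sin(4*x**3/3 + 5*x/4 + 5/4) + C.
The condition gives C = -1 + 3*sin(4/3) + 3*log(11/2) - (3*sin(4/3) + 3*log(11/2)) = -1.
So G(x) = 3*log(3*x**2 + 5/2) - 3*sin(4*x**3/3 + 5*x/4 + 5/4) - 1.
Check: d/dx[3*log(3*x**2 + 5/2) - 3*sin(4*x**3/3 + 5*x/4 + 5/4) - 1] = (-288*x**4*cos(4*x**3/3 + 5*x/4 + 5/4) - 330*x**2*cos(4*x**3/3 + 5*x/4 + 5/4) + 144*x - 75*cos(4*x**3/3 + 5*x/4 + 5/4))/(24*x**2 + 20), which equals G'(x).

G(x) = 3*log(3*x**2 + 5/2) - 3*sin(4*x**3/3 + 5*x/4 + 5/4) - 1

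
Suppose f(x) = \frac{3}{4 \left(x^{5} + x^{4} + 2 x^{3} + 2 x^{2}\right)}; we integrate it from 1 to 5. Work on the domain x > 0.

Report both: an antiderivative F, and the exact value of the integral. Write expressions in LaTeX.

Factor the denominator (4 x^{2} \left(x + 1\right) \left(x^{2} + 2\right)) and decompose: f = \frac{x - 1}{8 \left(x^{2} + 2\right)} + \frac{1}{4 \left(x + 1\right)} - \frac{3}{8 x} + \frac{3}{8 x^{2}}; each piece integrates to a log, atan, or power term.
F(x) = \frac{- 6 x \log{\left(x \right)} + 4 x \log{\left(x + 1 \right)} + x \log{\left(x^{2} + 2 \right)} - \sqrt{2} x \operatorname{atan}{\left(\frac{\sqrt{2} x}{2} \right)} - 6}{16 x} is an antiderivative of f.
Check: d/dx[\frac{- 6 x \log{\left(x \right)} + 4 x \log{\left(x + 1 \right)} + x \log{\left(x^{2} + 2 \right)} - \sqrt{2} x \operatorname{atan}{\left(\frac{\sqrt{2} x}{2} \right)} - 6}{16 x}] = \frac{3}{4 x^{5} + 4 x^{4} + 8 x^{3} + 8 x^{2}}, which equals f(x).
F(5) = - \frac{3 \log{\left(5 \right)}}{8} - \frac{\sqrt{2} \operatorname{atan}{\left(\frac{5 \sqrt{2}}{2} \right)}}{16} - \frac{3}{40} + \frac{\log{\left(27 \right)}}{16} + \frac{\log{\left(6 \right)}}{4}; F(1) = - \frac{3}{8} - \frac{\sqrt{2} \operatorname{atan}{\left(\frac{\sqrt{2}}{2} \right)}}{16} + \frac{\log{\left(3 \right)}}{16} + \frac{\log{\left(2 \right)}}{4}.
Integral = F(5) - F(1) = - \frac{3 \log{\left(5 \right)}}{8} - \frac{\log{\left(2 \right)}}{4} - \frac{\sqrt{2} \operatorname{atan}{\left(\frac{5 \sqrt{2}}{2} \right)}}{16} - \frac{\log{\left(3 \right)}}{16} + \frac{\sqrt{2} \operatorname{atan}{\left(\frac{\sqrt{2}}{2} \right)}}{16} + \frac{\log{\left(27 \right)}}{16} + \frac{3}{10} + \frac{\log{\left(6 \right)}}{4}.

Antiderivative: F(x) = \frac{- 6 x \log{\left(x \right)} + 4 x \log{\left(x + 1 \right)} + x \log{\left(x^{2} + 2 \right)} - \sqrt{2} x \operatorname{atan}{\left(\frac{\sqrt{2} x}{2} \right)} - 6}{16 x}; value = - \frac{3 \log{\left(5 \right)}}{8} - \frac{\log{\left(2 \right)}}{4} - \frac{\sqrt{2} \operatorname{atan}{\left(\frac{5 \sqrt{2}}{2} \right)}}{16} - \frac{\log{\left(3 \right)}}{16} + \frac{\sqrt{2} \operatorname{atan}{\left(\frac{\sqrt{2}}{2} \right)}}{16} + \frac{\log{\left(27 \right)}}{16} + \frac{3}{10} + \frac{\log{\left(6 \right)}}{4}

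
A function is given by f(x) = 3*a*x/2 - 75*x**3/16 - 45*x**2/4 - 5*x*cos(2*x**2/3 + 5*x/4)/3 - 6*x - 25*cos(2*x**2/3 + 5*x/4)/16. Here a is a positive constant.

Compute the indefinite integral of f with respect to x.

F(x) = 3*a*x**2/4 - 75*x**4/64 - 15*x**3/4 - 3*x**2 - 5*sin(2*x**2/3 + 5*x/4)/4 + C

Integrate term by term and add the pieces.
Check: d/dx[3*a*x**2/4 - 75*x**4/64 - 15*x**3/4 - 3*x**2 - 5*sin(2*x**2/3 + 5*x/4)/4] = 3*a*x/2 - 75*x**3/16 - 45*x**2/4 - 5*x*cos(2*x**2/3 + 5*x/4)/3 - 6*x - 25*cos(2*x**2/3 + 5*x/4)/16 = f(x).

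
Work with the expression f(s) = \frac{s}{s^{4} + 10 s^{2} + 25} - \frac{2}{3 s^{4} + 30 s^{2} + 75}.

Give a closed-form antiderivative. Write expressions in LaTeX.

Integrate term by term and add the pieces.
Check: d/ds[- \frac{2 s}{30 s^{2} + 150} - \frac{\sqrt{5} \operatorname{atan}{\left(\frac{\sqrt{5} s}{5} \right)}}{75} - \frac{15}{30 s^{2} + 150}] = \frac{3 s - 2}{3 s^{4} + 30 s^{2} + 75}, which equals f(s).

An antiderivative is F(s) = - \frac{2 s}{30 s^{2} + 150} - \frac{\sqrt{5} \operatorname{atan}{\left(\frac{\sqrt{5} s}{5} \right)}}{75} - \frac{15}{30 s^{2} + 150}.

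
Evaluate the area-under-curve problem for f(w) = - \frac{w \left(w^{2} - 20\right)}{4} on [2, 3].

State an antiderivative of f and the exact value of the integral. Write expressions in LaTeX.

Antiderivative: F(w) = - \frac{w^{4}}{16} + \frac{5 w^{2}}{2}; value = \frac{135}{16}

Any candidate F(w) must reproduce f(w) exactly when differentiated.
F(w) = - \frac{w^{4}}{16} + \frac{5 w^{2}}{2} is an antiderivative of f.
Check: d/dw[- \frac{w^{4}}{16} + \frac{5 w^{2}}{2}] = - \frac{w^{3}}{4} + 5 w, which equals f(w).
F(3) = \frac{279}{16}; F(2) = 9.
Integral = F(3) - F(2) = \frac{135}{16}.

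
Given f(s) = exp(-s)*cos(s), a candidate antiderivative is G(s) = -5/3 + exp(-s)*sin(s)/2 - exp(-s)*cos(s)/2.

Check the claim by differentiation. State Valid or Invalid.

d/ds[G] = exp(-s)*cos(s)
This equals f(s) exactly, so the claim holds.

Valid: G'(s) = f(s).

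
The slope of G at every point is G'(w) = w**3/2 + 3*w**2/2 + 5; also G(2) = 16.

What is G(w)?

Integrate term by term and add the pieces.
A general antiderivative is w**4/8 + w**3/2 + 5*w + C.
The condition gives C = 16 - (16) = 0.
So G(w) = w**4/8 + w**3/2 + 5*w.
Check: d/dw[w**4/8 + w**3/2 + 5*w] = w**3/2 + 3*w**2/2 + 5 = G'(w).

G(w) = w**4/8 + w**3/2 + 5*w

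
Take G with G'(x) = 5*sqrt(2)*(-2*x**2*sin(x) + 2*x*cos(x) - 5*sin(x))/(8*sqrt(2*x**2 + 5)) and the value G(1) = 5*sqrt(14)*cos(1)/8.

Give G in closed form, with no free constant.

Recognize the product-rule pattern: G'(x) = u'v + uv' with u = 5*sqrt(x**2 + 5/2)/4, v = cos(x), so integration by parts undoes it.
A general antiderivative is 5*sqrt(x**2 + 5/2)*cos(x)/4 + C.
The condition gives C = 5*sqrt(14)*cos(1)/8 - (5*sqrt(14)*cos(1)/8) = 0.
So G(x) = 5*sqrt(x**2 + 5/2)*cos(x)/4.
Check: d/dx[5*sqrt(x**2 + 5/2)*cos(x)/4] = sqrt(2)*(-10*x**2*sin(x) + 10*x*cos(x) - 25*sin(x))/(8*sqrt(2*x**2 + 5)), which equals G'(x).

G(x) = 5*sqrt(x**2 + 5/2)*cos(x)/4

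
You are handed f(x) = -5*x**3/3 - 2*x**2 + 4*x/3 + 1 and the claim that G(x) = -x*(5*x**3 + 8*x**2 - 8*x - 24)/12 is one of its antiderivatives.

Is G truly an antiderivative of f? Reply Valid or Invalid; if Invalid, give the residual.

d/dx[G] = -5*x**3/3 - 2*x**2 + 4*x/3 + 2
d/dx[G] - f(x) = 1 != 0.

Invalid: d/dx[G] - f = 1, which is not 0.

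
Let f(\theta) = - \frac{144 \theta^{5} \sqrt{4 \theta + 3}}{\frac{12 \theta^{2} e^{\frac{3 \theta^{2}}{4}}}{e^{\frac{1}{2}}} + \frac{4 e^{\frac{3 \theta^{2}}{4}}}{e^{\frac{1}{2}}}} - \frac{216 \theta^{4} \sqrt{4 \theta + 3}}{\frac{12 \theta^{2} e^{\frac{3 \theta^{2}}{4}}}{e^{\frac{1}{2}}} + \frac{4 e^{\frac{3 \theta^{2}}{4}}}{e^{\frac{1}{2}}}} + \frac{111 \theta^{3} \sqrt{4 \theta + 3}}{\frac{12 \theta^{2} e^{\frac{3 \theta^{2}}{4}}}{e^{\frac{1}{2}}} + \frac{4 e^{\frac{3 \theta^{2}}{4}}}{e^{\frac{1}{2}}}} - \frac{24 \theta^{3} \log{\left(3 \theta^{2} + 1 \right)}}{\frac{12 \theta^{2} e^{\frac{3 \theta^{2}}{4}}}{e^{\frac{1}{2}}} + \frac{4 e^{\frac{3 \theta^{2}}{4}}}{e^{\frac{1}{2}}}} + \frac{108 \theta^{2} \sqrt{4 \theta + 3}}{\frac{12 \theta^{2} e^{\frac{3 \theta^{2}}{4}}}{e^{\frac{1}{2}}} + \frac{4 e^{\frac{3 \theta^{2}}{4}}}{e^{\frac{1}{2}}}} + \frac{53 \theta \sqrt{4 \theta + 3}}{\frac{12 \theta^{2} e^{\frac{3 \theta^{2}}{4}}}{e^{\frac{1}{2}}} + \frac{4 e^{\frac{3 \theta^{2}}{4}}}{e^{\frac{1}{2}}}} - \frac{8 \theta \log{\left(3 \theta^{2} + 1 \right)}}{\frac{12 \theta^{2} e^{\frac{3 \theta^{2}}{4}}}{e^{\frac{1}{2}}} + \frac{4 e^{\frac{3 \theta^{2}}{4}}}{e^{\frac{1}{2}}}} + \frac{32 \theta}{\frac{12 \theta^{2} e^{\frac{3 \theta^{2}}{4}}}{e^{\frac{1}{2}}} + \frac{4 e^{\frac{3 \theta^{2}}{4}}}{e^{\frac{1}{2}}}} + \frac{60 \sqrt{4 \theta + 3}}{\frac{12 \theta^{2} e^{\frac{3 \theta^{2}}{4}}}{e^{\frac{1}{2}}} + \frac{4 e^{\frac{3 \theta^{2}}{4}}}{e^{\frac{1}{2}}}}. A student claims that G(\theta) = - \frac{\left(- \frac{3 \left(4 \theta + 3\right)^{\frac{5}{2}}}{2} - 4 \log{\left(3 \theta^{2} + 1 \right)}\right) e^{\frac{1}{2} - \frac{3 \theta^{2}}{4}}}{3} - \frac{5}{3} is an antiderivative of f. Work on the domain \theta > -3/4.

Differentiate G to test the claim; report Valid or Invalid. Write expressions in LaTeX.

Valid - the claim checks out under differentiation.

d/d\theta[G] = \frac{- 144 \theta^{5} \sqrt{4 \theta + 3} - 216 \theta^{4} \sqrt{4 \theta + 3} + 111 \theta^{3} \sqrt{4 \theta + 3} - 24 \theta^{3} \log{\left(3 \theta^{2} + 1 \right)} + 108 \theta^{2} \sqrt{4 \theta + 3} + 53 \theta \sqrt{4 \theta + 3} - 8 \theta \log{\left(3 \theta^{2} + 1 \right)} + 32 \theta + 60 \sqrt{4 \theta + 3}}{\frac{12 \theta^{2} e^{\frac{3 \theta^{2}}{4}}}{e^{\frac{1}{2}}} + \frac{4 e^{\frac{3 \theta^{2}}{4}}}{e^{\frac{1}{2}}}}
This equals f(\theta) exactly, so the claim holds.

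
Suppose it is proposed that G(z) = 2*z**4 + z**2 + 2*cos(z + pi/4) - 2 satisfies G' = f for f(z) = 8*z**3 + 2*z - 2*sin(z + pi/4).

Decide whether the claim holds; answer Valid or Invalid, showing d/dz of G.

d/dz[G] = 8*z**3 + 2*z - 2*sin(z + pi/4)
This equals f(z) exactly, so the claim holds.

Valid - differentiating G returns exactly f.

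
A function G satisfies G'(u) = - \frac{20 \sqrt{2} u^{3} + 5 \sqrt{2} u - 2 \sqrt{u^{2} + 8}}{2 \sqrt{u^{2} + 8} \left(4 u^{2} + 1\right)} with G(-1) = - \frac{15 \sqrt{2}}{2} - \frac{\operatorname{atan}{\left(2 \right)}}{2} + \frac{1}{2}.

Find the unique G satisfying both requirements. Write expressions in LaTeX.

Check a candidate G(u) by differentiating: d/du[G] must match the given G'(u).
A general antiderivative is - 5 \sqrt{\frac{u^{2}}{2} + 4} + \frac{\operatorname{atan}{\left(2 u \right)}}{2} + C.
The condition gives C = - \frac{15 \sqrt{2}}{2} - \frac{\operatorname{atan}{\left(2 \right)}}{2} + \frac{1}{2} - (- \frac{15 \sqrt{2}}{2} - \frac{\operatorname{atan}{\left(2 \right)}}{2}) = \frac{1}{2}.
So G(u) = \frac{- 5 \sqrt{2} \sqrt{u^{2} + 8} + \operatorname{atan}{\left(2 u \right)} + 1}{2}.
Check: d/du[\frac{- 5 \sqrt{2} \sqrt{u^{2} + 8} + \operatorname{atan}{\left(2 u \right)} + 1}{2}] = \frac{- 20 \sqrt{2} u^{3} - 5 \sqrt{2} u + 2 \sqrt{u^{2} + 8}}{8 u^{2} \sqrt{u^{2} + 8} + 2 \sqrt{u^{2} + 8}}, which equals G'(u).

G(u) = \frac{- 5 \sqrt{2} \sqrt{u^{2} + 8} + \operatorname{atan}{\left(2 u \right)} + 1}{2}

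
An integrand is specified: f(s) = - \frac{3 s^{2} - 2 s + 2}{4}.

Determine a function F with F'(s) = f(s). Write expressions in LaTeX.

An antiderivative is F(s) = - \frac{s^{3}}{4} + \frac{s^{2}}{4} - \frac{s}{2}.

Differentiate the proposed F(s) back; it has to land on f(s) exactly.
Check: d/ds[- \frac{s^{3}}{4} + \frac{s^{2}}{4} - \frac{s}{2}] = - \frac{3 s^{2}}{4} + \frac{s}{2} - \frac{1}{2}, which equals f(s).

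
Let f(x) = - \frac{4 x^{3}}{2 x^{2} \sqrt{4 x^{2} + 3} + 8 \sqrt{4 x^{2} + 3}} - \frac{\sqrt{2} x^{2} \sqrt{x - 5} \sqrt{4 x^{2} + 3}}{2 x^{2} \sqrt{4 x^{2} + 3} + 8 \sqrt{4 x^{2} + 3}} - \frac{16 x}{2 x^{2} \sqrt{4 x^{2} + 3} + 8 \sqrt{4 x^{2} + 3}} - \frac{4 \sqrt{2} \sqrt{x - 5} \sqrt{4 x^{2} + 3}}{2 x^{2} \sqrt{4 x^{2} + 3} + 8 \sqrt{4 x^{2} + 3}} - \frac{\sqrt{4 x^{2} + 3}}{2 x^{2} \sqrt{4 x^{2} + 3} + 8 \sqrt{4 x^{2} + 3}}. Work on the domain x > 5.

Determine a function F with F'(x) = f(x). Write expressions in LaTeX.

An antiderivative is F(x) = - \frac{\sqrt{2} x \sqrt{x - 5}}{3} + \frac{5 \sqrt{2} \sqrt{x - 5}}{3} - \frac{\sqrt{4 x^{2} + 3}}{2} - \frac{\operatorname{atan}{\left(\frac{x}{2} \right)}}{4}.

Integrate term by term and add the pieces.
Check: d/dx[- \frac{\sqrt{2} x \sqrt{x - 5}}{3} + \frac{5 \sqrt{2} \sqrt{x - 5}}{3} - \frac{\sqrt{4 x^{2} + 3}}{2} - \frac{\operatorname{atan}{\left(\frac{x}{2} \right)}}{4}] = \frac{- 4 x^{3} \sqrt{x - 5} - \sqrt{2} x^{3} \sqrt{4 x^{2} + 3} + 5 \sqrt{2} x^{2} \sqrt{4 x^{2} + 3} - 16 x \sqrt{x - 5} - 4 \sqrt{2} x \sqrt{4 x^{2} + 3} - \sqrt{x - 5} \sqrt{4 x^{2} + 3} + 20 \sqrt{2} \sqrt{4 x^{2} + 3}}{2 x^{2} \sqrt{x - 5} \sqrt{4 x^{2} + 3} + 8 \sqrt{x - 5} \sqrt{4 x^{2} + 3}}, which equals f(x).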